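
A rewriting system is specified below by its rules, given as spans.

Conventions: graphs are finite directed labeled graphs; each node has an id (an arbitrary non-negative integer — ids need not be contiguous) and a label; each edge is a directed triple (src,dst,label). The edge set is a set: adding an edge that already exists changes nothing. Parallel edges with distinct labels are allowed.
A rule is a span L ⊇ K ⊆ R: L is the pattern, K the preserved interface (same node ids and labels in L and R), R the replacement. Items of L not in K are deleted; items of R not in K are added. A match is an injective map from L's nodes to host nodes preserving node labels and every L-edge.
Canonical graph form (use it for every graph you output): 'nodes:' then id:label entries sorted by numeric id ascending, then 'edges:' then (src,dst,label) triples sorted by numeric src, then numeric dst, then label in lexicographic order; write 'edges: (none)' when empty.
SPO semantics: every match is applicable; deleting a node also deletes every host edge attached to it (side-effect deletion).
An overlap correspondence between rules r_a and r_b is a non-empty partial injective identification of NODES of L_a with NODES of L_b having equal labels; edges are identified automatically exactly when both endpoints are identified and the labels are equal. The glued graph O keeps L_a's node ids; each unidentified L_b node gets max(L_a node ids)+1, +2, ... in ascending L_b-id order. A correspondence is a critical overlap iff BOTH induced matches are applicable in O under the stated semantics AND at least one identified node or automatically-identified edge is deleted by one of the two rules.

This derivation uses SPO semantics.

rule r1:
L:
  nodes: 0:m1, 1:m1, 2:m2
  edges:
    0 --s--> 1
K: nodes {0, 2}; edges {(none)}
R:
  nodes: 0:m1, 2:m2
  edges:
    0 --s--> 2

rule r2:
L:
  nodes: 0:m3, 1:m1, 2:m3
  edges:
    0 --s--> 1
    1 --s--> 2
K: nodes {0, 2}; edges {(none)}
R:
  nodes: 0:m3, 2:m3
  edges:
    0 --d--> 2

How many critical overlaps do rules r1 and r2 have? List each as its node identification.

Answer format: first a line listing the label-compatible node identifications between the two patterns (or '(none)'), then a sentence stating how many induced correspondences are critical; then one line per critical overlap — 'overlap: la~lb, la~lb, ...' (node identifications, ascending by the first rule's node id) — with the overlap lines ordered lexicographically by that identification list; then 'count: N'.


label-compatible node identifications between L(r1) and L(r2): 0~1, 1~1
2 of the induced correspondences are critical overlaps of r1 and r2.
overlap: 0~1
overlap: 1~1
count: 2


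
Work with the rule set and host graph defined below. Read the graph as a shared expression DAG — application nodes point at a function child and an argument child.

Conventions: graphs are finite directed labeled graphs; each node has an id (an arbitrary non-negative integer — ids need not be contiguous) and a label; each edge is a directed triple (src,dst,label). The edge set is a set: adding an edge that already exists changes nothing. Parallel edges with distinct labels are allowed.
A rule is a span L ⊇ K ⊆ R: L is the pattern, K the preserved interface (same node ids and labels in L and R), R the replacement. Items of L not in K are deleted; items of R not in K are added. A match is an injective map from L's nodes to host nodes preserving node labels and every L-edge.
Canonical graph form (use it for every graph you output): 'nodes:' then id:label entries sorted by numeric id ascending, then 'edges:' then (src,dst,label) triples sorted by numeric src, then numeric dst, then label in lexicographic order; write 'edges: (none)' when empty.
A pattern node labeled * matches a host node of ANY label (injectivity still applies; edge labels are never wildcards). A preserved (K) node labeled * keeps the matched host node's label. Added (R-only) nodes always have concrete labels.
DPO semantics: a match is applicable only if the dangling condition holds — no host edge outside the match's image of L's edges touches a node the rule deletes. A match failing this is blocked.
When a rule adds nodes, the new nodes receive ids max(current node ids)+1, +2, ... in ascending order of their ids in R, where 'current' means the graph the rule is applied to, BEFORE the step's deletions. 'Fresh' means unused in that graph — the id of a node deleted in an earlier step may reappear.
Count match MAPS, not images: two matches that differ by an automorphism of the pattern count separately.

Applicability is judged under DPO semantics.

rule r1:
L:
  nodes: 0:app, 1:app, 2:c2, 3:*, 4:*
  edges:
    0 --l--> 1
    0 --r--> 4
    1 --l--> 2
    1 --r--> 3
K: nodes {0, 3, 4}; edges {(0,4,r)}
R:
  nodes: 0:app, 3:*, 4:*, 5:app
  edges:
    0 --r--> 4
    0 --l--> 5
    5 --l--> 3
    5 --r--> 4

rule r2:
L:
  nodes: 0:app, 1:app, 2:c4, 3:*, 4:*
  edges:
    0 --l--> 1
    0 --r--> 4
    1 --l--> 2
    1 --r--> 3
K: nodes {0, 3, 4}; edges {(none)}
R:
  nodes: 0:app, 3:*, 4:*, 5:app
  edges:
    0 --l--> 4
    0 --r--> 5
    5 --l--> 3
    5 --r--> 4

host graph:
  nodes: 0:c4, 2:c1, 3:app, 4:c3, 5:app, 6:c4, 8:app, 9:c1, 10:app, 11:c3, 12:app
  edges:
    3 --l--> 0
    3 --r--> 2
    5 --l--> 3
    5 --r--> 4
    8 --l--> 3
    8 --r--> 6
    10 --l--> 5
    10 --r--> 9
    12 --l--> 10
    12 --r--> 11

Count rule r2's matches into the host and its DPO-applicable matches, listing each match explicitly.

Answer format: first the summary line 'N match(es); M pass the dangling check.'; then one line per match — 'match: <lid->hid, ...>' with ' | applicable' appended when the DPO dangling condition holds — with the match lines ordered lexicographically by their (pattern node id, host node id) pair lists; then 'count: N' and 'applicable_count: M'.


2 match(es); 0 pass the dangling check.
match: 0->5, 1->3, 2->0, 3->2, 4->4
match: 0->8, 1->3, 2->0, 3->2, 4->6
count: 2
applicable_count: 0


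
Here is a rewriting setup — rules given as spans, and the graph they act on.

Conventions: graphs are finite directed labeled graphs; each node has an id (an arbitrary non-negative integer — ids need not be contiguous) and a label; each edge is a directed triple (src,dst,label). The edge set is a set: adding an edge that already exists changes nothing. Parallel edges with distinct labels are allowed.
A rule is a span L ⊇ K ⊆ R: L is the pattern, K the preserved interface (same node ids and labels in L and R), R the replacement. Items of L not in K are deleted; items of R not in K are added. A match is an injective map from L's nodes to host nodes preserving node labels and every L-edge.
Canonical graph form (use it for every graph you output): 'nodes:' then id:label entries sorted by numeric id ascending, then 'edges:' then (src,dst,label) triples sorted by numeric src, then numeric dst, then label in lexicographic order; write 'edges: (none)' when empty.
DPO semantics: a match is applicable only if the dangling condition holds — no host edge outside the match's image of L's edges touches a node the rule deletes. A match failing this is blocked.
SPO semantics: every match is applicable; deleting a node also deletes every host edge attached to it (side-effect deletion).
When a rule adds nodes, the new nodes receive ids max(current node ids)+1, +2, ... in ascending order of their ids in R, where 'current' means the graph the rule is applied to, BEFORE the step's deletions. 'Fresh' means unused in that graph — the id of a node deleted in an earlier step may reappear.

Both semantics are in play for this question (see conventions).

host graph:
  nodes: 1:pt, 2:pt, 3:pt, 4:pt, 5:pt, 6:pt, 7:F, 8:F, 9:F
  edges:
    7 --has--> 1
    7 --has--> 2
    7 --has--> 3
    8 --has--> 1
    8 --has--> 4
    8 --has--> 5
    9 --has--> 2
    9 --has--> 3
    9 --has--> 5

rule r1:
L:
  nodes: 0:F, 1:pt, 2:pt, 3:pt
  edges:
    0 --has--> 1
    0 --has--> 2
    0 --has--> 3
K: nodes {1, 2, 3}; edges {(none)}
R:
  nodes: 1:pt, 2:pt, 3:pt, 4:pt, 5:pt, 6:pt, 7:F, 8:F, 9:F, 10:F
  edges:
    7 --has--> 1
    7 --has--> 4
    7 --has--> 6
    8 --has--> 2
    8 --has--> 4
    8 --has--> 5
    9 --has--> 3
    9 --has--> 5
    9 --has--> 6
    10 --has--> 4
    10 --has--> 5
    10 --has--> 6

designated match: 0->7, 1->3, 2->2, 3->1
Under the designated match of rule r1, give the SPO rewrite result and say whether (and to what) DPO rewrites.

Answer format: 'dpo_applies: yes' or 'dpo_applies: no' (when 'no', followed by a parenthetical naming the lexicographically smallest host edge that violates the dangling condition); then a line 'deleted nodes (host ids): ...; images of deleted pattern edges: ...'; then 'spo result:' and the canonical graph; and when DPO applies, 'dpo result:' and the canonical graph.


dpo_applies: yes
deleted nodes (host ids): 7; images of deleted pattern edges: (7,1,has); (7,2,has); (7,3,has)
spo result:
nodes: 1:pt, 2:pt, 3:pt, 4:pt, 5:pt, 6:pt, 8:F, 9:F, 10:pt, 11:pt, 12:pt, 13:F, 14:F, 15:F, 16:F
edges: (8,1,has); (8,4,has); (8,5,has); (9,2,has); (9,3,has); (9,5,has); (13,3,has); (13,10,has); (13,12,has); (14,2,has); (14,10,has); (14,11,has); (15,1,has); (15,11,has); (15,12,has); (16,10,has); (16,11,has); (16,12,has)
dpo result:
nodes: 1:pt, 2:pt, 3:pt, 4:pt, 5:pt, 6:pt, 8:F, 9:F, 10:pt, 11:pt, 12:pt, 13:F, 14:F, 15:F, 16:F
edges: (8,1,has); (8,4,has); (8,5,has); (9,2,has); (9,3,has); (9,5,has); (13,3,has); (13,10,has); (13,12,has); (14,2,has); (14,10,has); (14,11,has); (15,1,has); (15,11,has); (15,12,has); (16,10,has); (16,11,has); (16,12,has)


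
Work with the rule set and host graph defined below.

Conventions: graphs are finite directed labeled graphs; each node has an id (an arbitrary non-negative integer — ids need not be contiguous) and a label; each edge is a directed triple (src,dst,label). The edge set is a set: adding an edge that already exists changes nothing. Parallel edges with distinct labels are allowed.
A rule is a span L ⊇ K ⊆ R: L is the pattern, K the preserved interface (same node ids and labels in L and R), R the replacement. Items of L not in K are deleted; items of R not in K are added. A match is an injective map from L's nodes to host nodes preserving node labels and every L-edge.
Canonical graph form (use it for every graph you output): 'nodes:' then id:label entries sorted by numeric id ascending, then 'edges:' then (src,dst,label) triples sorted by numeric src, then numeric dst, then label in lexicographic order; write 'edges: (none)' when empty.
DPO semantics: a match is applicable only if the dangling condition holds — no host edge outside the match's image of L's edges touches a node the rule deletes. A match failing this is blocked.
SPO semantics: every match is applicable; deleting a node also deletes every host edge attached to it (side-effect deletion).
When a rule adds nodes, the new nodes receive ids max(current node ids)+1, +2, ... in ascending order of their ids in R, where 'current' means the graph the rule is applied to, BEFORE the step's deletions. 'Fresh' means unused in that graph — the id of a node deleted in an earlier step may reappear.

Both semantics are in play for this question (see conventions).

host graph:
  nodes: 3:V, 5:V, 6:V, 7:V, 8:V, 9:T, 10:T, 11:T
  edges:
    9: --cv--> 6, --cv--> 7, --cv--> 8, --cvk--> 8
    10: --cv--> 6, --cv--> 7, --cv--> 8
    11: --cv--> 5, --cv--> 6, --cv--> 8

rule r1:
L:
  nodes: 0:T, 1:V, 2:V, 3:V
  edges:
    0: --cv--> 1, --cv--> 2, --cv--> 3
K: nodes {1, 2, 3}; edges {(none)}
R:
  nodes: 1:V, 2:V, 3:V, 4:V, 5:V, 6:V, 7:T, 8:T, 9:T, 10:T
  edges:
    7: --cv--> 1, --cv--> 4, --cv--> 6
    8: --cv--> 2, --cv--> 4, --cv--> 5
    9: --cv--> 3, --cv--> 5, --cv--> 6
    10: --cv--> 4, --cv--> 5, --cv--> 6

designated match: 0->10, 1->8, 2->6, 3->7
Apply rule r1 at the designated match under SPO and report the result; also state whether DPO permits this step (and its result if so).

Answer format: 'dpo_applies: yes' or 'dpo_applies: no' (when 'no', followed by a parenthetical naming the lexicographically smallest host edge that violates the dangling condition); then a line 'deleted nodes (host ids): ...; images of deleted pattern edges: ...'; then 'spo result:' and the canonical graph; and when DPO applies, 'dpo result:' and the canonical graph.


dpo_applies: yes
deleted nodes (host ids): 10; images of deleted pattern edges: (10,6,cv); (10,7,cv); (10,8,cv)
spo result:
nodes: 3:V, 5:V, 6:V, 7:V, 8:V, 9:T, 11:T, 12:V, 13:V, 14:V, 15:T, 16:T, 17:T, 18:T
edges: (9,6,cv); (9,7,cv); (9,8,cv); (9,8,cvk); (11,5,cv); (11,6,cv); (11,8,cv); (15,8,cv); (15,12,cv); (15,14,cv); (16,6,cv); (16,12,cv); (16,13,cv); (17,7,cv); (17,13,cv); (17,14,cv); (18,12,cv); (18,13,cv); (18,14,cv)
dpo result:
nodes: 3:V, 5:V, 6:V, 7:V, 8:V, 9:T, 11:T, 12:V, 13:V, 14:V, 15:T, 16:T, 17:T, 18:T
edges: (9,6,cv); (9,7,cv); (9,8,cv); (9,8,cvk); (11,5,cv); (11,6,cv); (11,8,cv); (15,8,cv); (15,12,cv); (15,14,cv); (16,6,cv); (16,12,cv); (16,13,cv); (17,7,cv); (17,13,cv); (17,14,cv); (18,12,cv); (18,13,cv); (18,14,cv)


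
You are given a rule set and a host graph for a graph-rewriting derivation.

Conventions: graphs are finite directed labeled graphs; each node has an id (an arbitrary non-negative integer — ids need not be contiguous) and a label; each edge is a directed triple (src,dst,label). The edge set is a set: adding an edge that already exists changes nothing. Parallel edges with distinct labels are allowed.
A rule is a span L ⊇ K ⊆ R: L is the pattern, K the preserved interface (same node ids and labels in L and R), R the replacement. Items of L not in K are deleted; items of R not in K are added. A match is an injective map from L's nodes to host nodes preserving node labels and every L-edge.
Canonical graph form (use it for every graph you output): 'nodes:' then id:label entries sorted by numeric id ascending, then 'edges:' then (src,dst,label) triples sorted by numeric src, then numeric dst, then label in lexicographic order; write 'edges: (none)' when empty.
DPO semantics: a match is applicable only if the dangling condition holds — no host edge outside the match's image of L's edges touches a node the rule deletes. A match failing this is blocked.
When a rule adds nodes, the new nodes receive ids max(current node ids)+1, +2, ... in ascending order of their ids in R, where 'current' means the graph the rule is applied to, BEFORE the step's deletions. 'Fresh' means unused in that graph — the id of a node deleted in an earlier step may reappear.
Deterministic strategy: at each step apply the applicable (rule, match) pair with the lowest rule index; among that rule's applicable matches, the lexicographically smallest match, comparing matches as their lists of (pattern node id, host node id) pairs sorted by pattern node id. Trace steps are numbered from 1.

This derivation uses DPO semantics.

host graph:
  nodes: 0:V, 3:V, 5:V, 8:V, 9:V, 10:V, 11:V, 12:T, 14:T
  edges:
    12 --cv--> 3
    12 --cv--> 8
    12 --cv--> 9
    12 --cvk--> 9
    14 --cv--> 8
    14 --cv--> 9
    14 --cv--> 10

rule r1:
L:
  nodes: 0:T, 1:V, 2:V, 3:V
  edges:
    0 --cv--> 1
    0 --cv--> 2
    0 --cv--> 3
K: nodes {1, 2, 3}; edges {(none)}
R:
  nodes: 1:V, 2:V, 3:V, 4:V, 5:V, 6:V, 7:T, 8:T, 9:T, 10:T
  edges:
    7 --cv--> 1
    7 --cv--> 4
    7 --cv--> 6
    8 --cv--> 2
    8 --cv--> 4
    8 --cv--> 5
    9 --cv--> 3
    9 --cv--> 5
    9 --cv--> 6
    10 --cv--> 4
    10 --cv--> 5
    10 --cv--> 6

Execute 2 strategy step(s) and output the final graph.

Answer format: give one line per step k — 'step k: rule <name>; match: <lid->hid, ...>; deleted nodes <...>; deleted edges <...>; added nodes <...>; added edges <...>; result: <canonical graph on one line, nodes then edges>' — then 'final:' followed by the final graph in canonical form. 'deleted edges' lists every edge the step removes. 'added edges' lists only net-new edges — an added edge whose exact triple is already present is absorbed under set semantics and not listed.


step 1: rule r1; match: 0->14, 1->8, 2->9, 3->10; deleted nodes 14; deleted edges (14,8,cv); (14,9,cv); (14,10,cv); added nodes 15, 16, 17, 18, 19, 20, 21; added edges (18,8,cv); (18,15,cv); (18,17,cv); (19,9,cv); (19,15,cv); (19,16,cv); (20,10,cv); (20,16,cv); (20,17,cv); (21,15,cv); (21,16,cv); (21,17,cv); result: nodes: 0:V, 3:V, 5:V, 8:V, 9:V, 10:V, 11:V, 12:T, 15:V, 16:V, 17:V, 18:T, 19:T, 20:T, 21:T edges: (12,3,cv); (12,8,cv); (12,9,cv); (12,9,cvk); (18,8,cv); (18,15,cv); (18,17,cv); (19,9,cv); (19,15,cv); (19,16,cv); (20,10,cv); (20,16,cv); (20,17,cv); (21,15,cv); (21,16,cv); (21,17,cv)
step 2: rule r1; match: 0->18, 1->8, 2->15, 3->17; deleted nodes 18; deleted edges (18,8,cv); (18,15,cv); (18,17,cv); added nodes 22, 23, 24, 25, 26, 27, 28; added edges (25,8,cv); (25,22,cv); (25,24,cv); (26,15,cv); (26,22,cv); (26,23,cv); (27,17,cv); (27,23,cv); (27,24,cv); (28,22,cv); (28,23,cv); (28,24,cv); result: nodes: 0:V, 3:V, 5:V, 8:V, 9:V, 10:V, 11:V, 12:T, 15:V, 16:V, 17:V, 19:T, 20:T, 21:T, 22:V, 23:V, 24:V, 25:T, 26:T, 27:T, 28:T edges: (12,3,cv); (12,8,cv); (12,9,cv); (12,9,cvk); (19,9,cv); (19,15,cv); (19,16,cv); (20,10,cv); (20,16,cv); (20,17,cv); (21,15,cv); (21,16,cv); (21,17,cv); (25,8,cv); (25,22,cv); (25,24,cv); (26,15,cv); (26,22,cv); (26,23,cv); (27,17,cv); (27,23,cv); (27,24,cv); (28,22,cv); (28,23,cv); (28,24,cv)
final:
nodes: 0:V, 3:V, 5:V, 8:V, 9:V, 10:V, 11:V, 12:T, 15:V, 16:V, 17:V, 19:T, 20:T, 21:T, 22:V, 23:V, 24:V, 25:T, 26:T, 27:T, 28:T
edges: (12,3,cv); (12,8,cv); (12,9,cv); (12,9,cvk); (19,9,cv); (19,15,cv); (19,16,cv); (20,10,cv); (20,16,cv); (20,17,cv); (21,15,cv); (21,16,cv); (21,17,cv); (25,8,cv); (25,22,cv); (25,24,cv); (26,15,cv); (26,22,cv); (26,23,cv); (27,17,cv); (27,23,cv); (27,24,cv); (28,22,cv); (28,23,cv); (28,24,cv)


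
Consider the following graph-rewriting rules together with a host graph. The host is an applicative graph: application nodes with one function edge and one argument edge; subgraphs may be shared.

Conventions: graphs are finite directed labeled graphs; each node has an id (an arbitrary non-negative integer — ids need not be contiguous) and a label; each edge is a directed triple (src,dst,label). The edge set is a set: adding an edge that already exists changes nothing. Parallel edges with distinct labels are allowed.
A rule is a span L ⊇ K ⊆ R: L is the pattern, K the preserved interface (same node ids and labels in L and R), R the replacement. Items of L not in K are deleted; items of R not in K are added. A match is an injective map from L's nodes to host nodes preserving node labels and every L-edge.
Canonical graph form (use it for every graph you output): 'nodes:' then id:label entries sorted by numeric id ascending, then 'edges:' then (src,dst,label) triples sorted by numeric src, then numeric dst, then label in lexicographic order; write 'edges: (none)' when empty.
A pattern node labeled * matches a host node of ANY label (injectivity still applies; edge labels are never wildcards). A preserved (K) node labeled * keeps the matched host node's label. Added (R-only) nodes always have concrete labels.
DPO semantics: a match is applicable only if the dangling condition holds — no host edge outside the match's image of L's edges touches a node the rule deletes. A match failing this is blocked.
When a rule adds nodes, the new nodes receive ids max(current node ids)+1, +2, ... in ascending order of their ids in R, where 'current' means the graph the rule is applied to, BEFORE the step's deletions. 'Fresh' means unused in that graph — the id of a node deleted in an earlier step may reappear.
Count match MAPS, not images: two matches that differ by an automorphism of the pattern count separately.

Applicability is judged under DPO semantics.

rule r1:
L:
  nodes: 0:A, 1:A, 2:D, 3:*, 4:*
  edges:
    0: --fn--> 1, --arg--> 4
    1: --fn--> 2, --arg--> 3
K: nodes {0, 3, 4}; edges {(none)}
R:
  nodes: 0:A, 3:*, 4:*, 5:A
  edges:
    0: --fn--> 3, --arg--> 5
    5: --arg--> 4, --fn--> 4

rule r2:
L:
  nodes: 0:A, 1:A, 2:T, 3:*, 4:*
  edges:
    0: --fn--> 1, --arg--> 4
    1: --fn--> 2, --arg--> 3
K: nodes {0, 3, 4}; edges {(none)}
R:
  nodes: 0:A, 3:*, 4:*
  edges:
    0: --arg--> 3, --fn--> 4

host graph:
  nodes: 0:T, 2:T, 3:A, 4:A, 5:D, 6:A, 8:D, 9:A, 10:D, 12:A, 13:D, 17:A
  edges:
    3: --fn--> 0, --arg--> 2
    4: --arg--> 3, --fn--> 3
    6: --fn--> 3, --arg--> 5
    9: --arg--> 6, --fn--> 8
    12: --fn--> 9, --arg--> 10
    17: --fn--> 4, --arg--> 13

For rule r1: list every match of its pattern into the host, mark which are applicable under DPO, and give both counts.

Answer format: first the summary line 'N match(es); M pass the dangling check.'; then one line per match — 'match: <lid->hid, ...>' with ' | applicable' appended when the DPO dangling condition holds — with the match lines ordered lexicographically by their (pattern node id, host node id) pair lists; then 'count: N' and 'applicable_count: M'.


1 match(es); 1 pass the dangling check.
match: 0->12, 1->9, 2->8, 3->6, 4->10 | applicable
count: 1
applicable_count: 1


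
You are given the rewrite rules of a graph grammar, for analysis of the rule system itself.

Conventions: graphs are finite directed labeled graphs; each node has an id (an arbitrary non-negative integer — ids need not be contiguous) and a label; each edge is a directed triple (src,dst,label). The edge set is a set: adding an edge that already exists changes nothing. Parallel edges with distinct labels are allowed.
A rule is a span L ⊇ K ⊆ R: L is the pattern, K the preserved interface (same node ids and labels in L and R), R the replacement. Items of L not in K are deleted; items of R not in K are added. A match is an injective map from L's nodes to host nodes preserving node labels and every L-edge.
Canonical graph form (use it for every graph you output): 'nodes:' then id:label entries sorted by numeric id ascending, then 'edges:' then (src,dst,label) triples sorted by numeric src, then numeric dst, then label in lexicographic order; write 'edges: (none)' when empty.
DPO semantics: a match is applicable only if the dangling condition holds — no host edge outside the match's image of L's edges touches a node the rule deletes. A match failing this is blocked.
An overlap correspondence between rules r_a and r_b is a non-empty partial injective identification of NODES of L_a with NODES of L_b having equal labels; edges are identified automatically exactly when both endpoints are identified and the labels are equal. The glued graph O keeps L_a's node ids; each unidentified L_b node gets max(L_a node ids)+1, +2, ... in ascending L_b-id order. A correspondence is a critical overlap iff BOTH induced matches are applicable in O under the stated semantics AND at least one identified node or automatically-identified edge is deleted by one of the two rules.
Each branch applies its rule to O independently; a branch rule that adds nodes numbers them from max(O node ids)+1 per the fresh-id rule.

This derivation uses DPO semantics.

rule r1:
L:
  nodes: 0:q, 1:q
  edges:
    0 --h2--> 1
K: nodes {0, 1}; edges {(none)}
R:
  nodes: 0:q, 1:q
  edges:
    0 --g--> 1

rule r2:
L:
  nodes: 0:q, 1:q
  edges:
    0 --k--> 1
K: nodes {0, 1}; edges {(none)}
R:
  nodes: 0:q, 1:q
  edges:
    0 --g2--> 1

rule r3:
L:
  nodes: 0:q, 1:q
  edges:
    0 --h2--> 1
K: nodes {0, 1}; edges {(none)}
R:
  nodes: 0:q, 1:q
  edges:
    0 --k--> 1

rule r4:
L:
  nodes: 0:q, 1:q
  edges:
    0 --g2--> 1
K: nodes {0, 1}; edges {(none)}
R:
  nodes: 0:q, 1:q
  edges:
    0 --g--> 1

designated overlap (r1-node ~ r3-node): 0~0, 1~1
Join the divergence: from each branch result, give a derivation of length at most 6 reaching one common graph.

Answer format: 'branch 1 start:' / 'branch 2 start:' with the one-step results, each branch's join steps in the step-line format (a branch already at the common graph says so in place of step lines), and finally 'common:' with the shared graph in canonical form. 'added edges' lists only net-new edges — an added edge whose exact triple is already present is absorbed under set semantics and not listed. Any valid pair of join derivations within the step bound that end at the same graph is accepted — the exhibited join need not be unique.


branch 1 start:
nodes: 0:q, 1:q
edges: (0,1,g)
branch 2 start:
nodes: 0:q, 1:q
edges: (0,1,k)
branch 1: already at the common graph (0 steps)
branch 2 step 1: rule r2; match: 0->0, 1->1; deleted nodes (none); deleted edges (0,1,k); added nodes (none); added edges (0,1,g2); result: nodes: 0:q, 1:q edges: (0,1,g2)
branch 2 step 2: rule r4; match: 0->0, 1->1; deleted nodes (none); deleted edges (0,1,g2); added nodes (none); added edges (0,1,g); result: nodes: 0:q, 1:q edges: (0,1,g)
common:
nodes: 0:q, 1:q
edges: (0,1,g)


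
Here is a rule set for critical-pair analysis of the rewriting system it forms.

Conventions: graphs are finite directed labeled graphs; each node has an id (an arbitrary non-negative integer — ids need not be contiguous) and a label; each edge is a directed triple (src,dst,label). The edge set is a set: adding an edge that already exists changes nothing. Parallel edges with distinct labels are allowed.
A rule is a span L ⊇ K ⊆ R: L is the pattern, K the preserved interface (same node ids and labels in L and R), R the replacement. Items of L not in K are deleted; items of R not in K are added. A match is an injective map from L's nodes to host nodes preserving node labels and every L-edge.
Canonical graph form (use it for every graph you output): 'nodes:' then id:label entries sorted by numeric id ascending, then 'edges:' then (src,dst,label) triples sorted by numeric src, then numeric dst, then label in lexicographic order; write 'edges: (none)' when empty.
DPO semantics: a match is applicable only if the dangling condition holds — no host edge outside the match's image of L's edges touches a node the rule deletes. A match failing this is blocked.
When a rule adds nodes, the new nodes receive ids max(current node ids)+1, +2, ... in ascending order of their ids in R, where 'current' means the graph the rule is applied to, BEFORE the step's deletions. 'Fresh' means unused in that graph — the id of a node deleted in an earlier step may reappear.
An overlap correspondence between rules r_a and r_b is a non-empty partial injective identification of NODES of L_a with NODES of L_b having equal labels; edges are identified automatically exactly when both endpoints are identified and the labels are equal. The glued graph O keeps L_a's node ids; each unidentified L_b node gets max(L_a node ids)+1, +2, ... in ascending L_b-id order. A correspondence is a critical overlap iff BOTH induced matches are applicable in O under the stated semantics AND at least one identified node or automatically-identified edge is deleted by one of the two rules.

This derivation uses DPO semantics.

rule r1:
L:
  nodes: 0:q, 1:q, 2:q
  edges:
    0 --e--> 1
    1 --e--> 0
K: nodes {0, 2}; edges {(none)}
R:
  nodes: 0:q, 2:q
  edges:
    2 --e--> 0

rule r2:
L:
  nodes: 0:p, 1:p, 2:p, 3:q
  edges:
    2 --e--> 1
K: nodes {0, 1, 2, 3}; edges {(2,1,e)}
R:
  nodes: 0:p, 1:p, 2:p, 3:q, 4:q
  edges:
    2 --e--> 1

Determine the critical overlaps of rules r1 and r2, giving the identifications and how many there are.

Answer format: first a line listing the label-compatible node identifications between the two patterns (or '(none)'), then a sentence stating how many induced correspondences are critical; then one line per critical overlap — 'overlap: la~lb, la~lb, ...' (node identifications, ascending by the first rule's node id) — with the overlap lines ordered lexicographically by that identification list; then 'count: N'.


label-compatible node identifications between L(r1) and L(r2): 0~3, 1~3, 2~3
1 of the induced correspondences is a critical overlap of r1 and r2.
overlap: 1~3
count: 1


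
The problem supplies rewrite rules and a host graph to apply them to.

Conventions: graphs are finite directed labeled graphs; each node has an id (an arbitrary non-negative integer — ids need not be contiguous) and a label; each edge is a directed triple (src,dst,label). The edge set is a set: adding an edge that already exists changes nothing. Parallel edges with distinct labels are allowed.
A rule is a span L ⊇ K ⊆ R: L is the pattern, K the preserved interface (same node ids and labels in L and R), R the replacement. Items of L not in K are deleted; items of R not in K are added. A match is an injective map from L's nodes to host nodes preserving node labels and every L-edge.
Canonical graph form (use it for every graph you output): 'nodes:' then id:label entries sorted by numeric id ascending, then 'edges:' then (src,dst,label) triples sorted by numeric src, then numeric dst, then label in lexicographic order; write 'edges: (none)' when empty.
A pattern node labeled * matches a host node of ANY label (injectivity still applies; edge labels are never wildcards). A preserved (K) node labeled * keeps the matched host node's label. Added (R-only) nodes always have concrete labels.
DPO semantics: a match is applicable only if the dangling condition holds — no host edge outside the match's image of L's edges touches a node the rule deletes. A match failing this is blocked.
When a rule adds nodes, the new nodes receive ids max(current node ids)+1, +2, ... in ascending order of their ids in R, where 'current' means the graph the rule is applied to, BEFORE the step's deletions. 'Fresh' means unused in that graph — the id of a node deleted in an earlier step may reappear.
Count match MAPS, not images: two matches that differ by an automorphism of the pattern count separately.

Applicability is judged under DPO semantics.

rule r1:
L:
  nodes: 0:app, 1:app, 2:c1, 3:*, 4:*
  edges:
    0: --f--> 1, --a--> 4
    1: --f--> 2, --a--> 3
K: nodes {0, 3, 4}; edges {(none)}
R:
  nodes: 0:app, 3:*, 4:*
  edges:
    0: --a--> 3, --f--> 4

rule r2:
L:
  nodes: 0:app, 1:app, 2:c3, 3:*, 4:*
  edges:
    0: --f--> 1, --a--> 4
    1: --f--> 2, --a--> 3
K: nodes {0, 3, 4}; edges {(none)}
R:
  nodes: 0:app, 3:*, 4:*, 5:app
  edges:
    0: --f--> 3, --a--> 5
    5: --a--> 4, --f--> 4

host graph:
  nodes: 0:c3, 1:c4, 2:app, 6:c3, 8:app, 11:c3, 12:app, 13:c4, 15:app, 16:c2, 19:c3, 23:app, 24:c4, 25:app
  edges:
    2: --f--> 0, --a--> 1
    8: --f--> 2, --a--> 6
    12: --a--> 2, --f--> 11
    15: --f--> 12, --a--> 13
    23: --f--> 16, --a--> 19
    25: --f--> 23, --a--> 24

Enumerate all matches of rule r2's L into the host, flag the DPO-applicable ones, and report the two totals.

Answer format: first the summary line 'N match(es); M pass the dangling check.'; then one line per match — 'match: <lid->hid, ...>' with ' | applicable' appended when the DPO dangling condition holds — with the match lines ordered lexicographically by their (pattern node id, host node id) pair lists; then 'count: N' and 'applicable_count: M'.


2 match(es); 1 pass the dangling check.
match: 0->8, 1->2, 2->0, 3->1, 4->6
match: 0->15, 1->12, 2->11, 3->2, 4->13 | applicable
count: 2
applicable_count: 1


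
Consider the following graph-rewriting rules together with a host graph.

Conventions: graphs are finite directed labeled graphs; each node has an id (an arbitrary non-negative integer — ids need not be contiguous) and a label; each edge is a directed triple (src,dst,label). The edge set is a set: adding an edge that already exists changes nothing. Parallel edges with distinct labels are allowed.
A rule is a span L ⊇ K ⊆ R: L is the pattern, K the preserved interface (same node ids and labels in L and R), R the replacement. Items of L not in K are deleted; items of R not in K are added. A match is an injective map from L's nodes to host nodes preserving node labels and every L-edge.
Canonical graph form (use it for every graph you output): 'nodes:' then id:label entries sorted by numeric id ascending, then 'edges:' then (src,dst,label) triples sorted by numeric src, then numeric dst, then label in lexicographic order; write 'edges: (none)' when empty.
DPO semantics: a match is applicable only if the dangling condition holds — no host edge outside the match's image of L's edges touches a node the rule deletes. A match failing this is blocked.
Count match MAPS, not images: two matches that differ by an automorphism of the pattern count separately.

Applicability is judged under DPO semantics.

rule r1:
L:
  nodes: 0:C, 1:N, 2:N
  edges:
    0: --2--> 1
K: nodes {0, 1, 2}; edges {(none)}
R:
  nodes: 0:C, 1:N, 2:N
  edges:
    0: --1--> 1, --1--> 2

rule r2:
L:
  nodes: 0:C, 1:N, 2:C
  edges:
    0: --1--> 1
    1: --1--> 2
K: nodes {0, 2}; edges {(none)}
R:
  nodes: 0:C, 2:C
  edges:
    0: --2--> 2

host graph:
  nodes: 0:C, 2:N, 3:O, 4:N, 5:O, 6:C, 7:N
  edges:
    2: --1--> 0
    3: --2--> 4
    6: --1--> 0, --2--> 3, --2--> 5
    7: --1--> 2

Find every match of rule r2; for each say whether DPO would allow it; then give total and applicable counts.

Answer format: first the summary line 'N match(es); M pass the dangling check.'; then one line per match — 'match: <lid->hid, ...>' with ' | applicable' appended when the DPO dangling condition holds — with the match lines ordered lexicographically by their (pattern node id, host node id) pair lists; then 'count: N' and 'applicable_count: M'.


0 match(es); 0 pass the dangling check.
count: 0
applicable_count: 0


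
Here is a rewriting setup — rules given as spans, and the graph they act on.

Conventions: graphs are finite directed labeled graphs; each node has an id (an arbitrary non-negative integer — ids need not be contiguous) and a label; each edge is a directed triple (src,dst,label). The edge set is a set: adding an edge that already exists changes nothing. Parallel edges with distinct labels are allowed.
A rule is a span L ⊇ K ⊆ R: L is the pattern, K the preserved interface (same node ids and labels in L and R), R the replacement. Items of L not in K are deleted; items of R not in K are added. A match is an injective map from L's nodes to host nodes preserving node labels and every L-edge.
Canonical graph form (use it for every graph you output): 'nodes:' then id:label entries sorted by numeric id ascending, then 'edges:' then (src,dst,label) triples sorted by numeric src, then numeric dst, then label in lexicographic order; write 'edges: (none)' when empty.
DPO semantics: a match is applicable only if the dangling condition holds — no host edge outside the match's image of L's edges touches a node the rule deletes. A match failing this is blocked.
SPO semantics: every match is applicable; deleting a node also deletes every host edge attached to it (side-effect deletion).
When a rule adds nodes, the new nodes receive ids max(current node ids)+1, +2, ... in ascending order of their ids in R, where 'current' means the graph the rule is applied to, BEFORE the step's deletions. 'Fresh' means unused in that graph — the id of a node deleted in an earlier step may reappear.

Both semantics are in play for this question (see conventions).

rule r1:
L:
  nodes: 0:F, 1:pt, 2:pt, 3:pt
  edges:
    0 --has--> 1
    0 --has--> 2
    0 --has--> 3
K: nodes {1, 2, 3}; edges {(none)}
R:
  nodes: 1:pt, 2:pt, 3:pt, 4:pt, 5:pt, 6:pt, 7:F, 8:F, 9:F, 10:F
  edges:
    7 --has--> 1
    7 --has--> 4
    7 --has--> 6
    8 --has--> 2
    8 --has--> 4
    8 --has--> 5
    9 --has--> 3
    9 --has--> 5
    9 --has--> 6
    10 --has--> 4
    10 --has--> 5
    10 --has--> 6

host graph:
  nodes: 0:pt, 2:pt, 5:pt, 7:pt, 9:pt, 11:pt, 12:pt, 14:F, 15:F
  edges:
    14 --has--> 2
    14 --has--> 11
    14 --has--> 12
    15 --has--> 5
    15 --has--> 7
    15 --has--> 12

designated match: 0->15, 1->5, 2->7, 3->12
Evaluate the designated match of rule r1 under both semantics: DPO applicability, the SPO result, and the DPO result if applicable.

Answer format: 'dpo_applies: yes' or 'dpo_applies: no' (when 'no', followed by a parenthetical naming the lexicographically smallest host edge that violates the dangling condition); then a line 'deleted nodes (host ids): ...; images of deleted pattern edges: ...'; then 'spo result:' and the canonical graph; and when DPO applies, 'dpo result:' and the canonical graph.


dpo_applies: yes
deleted nodes (host ids): 15; images of deleted pattern edges: (15,5,has); (15,7,has); (15,12,has)
spo result:
nodes: 0:pt, 2:pt, 5:pt, 7:pt, 9:pt, 11:pt, 12:pt, 14:F, 16:pt, 17:pt, 18:pt, 19:F, 20:F, 21:F, 22:F
edges: (14,2,has); (14,11,has); (14,12,has); (19,5,has); (19,16,has); (19,18,has); (20,7,has); (20,16,has); (20,17,has); (21,12,has); (21,17,has); (21,18,has); (22,16,has); (22,17,has); (22,18,has)
dpo result:
nodes: 0:pt, 2:pt, 5:pt, 7:pt, 9:pt, 11:pt, 12:pt, 14:F, 16:pt, 17:pt, 18:pt, 19:F, 20:F, 21:F, 22:F
edges: (14,2,has); (14,11,has); (14,12,has); (19,5,has); (19,16,has); (19,18,has); (20,7,has); (20,16,has); (20,17,has); (21,12,has); (21,17,has); (21,18,has); (22,16,has); (22,17,has); (22,18,has)


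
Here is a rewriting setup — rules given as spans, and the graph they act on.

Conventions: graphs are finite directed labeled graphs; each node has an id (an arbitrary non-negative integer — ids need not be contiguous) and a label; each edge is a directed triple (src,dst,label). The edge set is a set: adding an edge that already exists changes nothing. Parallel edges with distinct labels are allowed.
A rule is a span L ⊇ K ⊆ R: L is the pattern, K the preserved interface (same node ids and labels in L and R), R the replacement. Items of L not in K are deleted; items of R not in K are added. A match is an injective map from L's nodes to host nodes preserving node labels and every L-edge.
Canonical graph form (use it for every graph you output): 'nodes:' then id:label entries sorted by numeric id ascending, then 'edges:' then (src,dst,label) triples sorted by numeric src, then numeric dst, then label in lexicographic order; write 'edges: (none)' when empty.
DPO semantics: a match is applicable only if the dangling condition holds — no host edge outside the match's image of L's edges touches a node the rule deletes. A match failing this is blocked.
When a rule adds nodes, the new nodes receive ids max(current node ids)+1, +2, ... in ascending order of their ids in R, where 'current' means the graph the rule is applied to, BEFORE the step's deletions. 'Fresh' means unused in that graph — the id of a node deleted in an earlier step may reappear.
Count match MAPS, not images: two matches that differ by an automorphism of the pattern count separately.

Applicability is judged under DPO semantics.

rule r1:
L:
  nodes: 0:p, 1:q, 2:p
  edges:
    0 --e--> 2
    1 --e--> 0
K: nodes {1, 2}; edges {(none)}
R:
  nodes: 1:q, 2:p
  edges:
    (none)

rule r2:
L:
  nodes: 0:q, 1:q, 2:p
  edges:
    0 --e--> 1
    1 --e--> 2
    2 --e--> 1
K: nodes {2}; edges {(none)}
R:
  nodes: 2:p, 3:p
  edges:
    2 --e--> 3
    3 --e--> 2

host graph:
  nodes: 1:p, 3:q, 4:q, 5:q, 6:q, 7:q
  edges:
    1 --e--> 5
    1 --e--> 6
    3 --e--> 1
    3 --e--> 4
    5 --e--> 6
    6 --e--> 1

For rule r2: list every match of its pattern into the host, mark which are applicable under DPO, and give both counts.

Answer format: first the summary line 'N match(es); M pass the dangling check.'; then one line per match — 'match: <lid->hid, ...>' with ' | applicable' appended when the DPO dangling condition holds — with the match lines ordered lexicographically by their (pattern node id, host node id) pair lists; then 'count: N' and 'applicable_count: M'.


1 match(es); 0 pass the dangling check.
match: 0->5, 1->6, 2->1
count: 1
applicable_count: 0


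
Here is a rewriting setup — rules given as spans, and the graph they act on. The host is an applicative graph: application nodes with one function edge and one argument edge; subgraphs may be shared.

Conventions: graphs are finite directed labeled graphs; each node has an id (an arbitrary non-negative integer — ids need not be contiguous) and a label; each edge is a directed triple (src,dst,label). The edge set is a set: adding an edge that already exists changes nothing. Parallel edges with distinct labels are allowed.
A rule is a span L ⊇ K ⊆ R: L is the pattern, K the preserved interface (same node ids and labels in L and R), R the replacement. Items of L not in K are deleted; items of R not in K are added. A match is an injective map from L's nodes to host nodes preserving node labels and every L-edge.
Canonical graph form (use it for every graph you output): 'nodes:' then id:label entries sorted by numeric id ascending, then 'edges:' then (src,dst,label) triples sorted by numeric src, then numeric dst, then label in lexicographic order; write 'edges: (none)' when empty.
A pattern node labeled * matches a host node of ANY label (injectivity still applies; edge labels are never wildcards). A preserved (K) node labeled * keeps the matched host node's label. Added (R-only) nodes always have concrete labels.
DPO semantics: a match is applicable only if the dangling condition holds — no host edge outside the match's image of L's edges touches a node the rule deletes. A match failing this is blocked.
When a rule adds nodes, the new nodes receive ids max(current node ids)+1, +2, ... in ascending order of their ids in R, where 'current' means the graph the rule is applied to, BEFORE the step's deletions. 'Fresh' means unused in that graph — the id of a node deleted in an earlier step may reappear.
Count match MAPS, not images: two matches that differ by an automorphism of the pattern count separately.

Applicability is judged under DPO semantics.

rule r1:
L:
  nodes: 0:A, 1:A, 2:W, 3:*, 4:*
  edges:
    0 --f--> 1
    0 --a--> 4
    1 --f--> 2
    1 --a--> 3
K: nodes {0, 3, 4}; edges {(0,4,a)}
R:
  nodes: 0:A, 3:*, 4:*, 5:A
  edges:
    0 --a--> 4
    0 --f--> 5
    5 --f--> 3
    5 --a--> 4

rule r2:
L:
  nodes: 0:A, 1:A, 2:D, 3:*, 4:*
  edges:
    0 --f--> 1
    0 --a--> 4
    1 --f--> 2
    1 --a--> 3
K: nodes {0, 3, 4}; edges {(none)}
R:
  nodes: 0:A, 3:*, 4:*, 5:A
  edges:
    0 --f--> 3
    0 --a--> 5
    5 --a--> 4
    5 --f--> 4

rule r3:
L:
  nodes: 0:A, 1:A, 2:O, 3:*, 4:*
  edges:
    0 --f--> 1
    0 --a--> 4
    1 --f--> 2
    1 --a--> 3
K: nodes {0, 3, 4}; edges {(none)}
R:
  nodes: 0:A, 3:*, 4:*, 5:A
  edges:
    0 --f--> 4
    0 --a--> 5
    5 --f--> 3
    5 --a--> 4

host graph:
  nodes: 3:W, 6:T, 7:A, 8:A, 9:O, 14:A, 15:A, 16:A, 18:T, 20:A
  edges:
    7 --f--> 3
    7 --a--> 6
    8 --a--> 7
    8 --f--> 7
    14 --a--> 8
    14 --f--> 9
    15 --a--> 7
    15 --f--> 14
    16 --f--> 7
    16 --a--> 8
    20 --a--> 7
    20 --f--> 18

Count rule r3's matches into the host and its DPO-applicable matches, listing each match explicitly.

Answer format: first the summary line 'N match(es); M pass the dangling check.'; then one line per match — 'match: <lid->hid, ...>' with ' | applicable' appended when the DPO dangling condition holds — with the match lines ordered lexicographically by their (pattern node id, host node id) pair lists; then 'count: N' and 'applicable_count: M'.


1 match(es); 1 pass the dangling check.
match: 0->15, 1->14, 2->9, 3->8, 4->7 | applicable
count: 1
applicable_count: 1
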